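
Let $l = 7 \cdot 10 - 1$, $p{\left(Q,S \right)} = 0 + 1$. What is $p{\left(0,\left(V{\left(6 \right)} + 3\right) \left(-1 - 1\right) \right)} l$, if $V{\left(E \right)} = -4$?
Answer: $69$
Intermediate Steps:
$p{\left(Q,S \right)} = 1$
$l = 69$ ($l = 70 - 1 = 69$)
$p{\left(0,\left(V{\left(6 \right)} + 3\right) \left(-1 - 1\right) \right)} l = 1 \cdot 69 = 69$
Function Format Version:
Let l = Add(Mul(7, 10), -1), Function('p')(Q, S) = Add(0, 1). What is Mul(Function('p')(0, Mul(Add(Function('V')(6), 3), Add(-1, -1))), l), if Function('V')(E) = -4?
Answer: 69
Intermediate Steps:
Function('p')(Q, S) = 1
l = 69 (l = Add(70, -1) = 69)
Mul(Function('p')(0, Mul(Add(Function('V')(6), 3), Add(-1, -1))), l) = Mul(1, 69) = 69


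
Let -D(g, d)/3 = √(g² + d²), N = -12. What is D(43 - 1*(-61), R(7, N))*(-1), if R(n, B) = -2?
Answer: 6*√2705 ≈ 312.06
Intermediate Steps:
D(g, d) = -3*√(d² + g²) (D(g, d) = -3*√(g² + d²) = -3*√(d² + g²))
D(43 - 1*(-61), R(7, N))*(-1) = -3*√((-2)² + (43 - 1*(-61))²)*(-1) = -3*√(4 + (43 + 61)²)*(-1) = -3*√(4 + 104²)*(-1) = -3*√(4 + 10816)*(-1) = -6*√2705*(-1) = 6*√2705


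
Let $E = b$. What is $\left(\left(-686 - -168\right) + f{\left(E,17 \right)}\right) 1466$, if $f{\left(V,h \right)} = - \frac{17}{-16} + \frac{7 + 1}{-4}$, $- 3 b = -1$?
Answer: $- \frac{6086099}{8} \approx -7.6076 \cdot 10^{5}$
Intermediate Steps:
$b = \frac{1}{3}$ ($b = \left(- \frac{1}{3}\right) \left(-1\right) = \frac{1}{3} \approx 0.33333$)
$E = \frac{1}{3} \approx 0.33333$
$f{\left(V,h \right)} = - \frac{15}{16}$ ($f{\left(V,h \right)} = \left(-17\right) \left(- \frac{1}{16}\right) + 8 \left(- \frac{1}{4}\right) = \frac{17}{16} - 2 = - \frac{15}{16}$)
$\left(\left(-686 - -168\right) + f{\left(E,17 \right)}\right) 1466 = \left(\left(-686 - -168\right) - \frac{15}{16}\right) 1466 = \left(\left(-686 + 168\right) - \frac{15}{16}\right) 1466 = \left(-518 - \frac{15}{16}\right) 1466 = \left(- \frac{8303}{16}\right) 1466 = - \frac{6086099}{8}$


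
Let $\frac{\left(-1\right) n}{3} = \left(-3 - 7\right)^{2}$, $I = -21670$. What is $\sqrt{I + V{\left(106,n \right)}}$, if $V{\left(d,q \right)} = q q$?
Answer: $\sqrt{68330} \approx 261.4$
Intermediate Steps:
$n = -300$ ($n = - 3 \left(-3 - 7\right)^{2} = - 3 \left(-10\right)^{2} = \left(-3\right) 100 = -300$)
$V{\left(d,q \right)} = q^{2}$
$\sqrt{I + V{\left(106,n \right)}} = \sqrt{-21670 + \left(-300\right)^{2}} = \sqrt{-21670 + 90000} = \sqrt{68330}$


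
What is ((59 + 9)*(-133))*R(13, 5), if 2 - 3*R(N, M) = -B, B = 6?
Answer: -72352/3 ≈ -24117.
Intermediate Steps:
R(N, M) = 8/3 (R(N, M) = 2/3 - (-1)*6/3 = 2/3 - 1/3*(-6) = 2/3 + 2 = 8/3)
((59 + 9)*(-133))*R(13, 5) = ((59 + 9)*(-133))*(8/3) = (68*(-133))*(8/3) = -9044*8/3 = -72352/3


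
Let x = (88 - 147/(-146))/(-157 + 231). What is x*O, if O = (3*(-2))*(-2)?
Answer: 38985/2701 ≈ 14.434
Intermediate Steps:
O = 12 (O = -6*(-2) = 12)
x = 12995/10804 (x = (88 - 147*(-1/146))/74 = (88 + 147/146)*(1/74) = (12995/146)*(1/74) = 12995/10804 ≈ 1.2028)
x*O = (12995/10804)*12 = 38985/2701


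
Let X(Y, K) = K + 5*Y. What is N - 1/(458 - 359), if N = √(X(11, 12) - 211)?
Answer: -1/99 + 12*I ≈ -0.010101 + 12.0*I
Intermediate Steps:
N = 12*I (N = √((12 + 5*11) - 211) = √((12 + 55) - 211) = √(67 - 211) = √(-144) = 12*I ≈ 12.0*I)
N - 1/(458 - 359) = 12*I - 1/(458 - 359) = 12*I - 1/99 = -1/99 + 12*I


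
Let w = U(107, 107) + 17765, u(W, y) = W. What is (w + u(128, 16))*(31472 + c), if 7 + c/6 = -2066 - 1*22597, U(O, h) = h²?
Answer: -3419751416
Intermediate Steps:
c = -148020 (c = -42 + 6*(-2066 - 1*22597) = -42 + 6*(-2066 - 22597) = -42 + 6*(-24663) = -42 - 147978 = -148020)
w = 29214 (w = 107² + 17765 = 11449 + 17765 = 29214)
(w + u(128, 16))*(31472 + c) = (29214 + 128)*(31472 - 148020) = 29342*(-116548) = -3419751416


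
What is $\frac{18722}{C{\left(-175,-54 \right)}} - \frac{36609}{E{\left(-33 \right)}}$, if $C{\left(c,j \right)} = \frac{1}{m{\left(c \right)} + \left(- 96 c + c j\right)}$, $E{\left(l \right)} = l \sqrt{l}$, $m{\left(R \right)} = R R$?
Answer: $1064813750 - \frac{12203 i \sqrt{33}}{363} \approx 1.0648 \cdot 10^{9} - 193.12 i$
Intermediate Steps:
$m{\left(R \right)} = R^{2}$
$E{\left(l \right)} = l^{\frac{3}{2}}$
$C{\left(c,j \right)} = \frac{1}{c^{2} - 96 c + c j}$ ($C{\left(c,j \right)} = \frac{1}{c^{2} + \left(- 96 c + c j\right)} = \frac{1}{c^{2} - 96 c + c j}$)
$\frac{18722}{C{\left(-175,-54 \right)}} - \frac{36609}{E{\left(-33 \right)}} = \frac{18722}{\frac{1}{-175} \frac{1}{-96 - 175 - 54}} - \frac{36609}{\left(-33\right)^{\frac{3}{2}}} = \frac{18722}{\left(- \frac{1}{175}\right) \frac{1}{-325}} - \frac{36609}{\left(-33\right) i \sqrt{33}} = \frac{18722}{\left(- \frac{1}{175}\right) \left(- \frac{1}{325}\right)} - 36609 \frac{i \sqrt{33}}{1089} = 18722 \frac{1}{\frac{1}{56875}} - \frac{12203 i \sqrt{33}}{363} = 18722 \cdot 56875 - \frac{12203 i \sqrt{33}}{363} = 1064813750 - \frac{12203 i \sqrt{33}}{363}$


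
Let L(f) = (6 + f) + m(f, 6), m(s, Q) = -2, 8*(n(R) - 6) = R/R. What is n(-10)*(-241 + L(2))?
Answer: -11515/8 ≈ -1439.4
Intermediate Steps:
n(R) = 49/8 (n(R) = 6 + (R/R)/8 = 6 + (1/8)*1 = 6 + 1/8 = 49/8)
L(f) = 4 + f (L(f) = (6 + f) - 2 = 4 + f)
n(-10)*(-241 + L(2)) = 49*(-241 + (4 + 2))/8 = 49*(-241 + 6)/8 = (49/8)*(-235) = -11515/8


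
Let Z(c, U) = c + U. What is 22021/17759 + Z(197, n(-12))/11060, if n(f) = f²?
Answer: 35658297/28059220 ≈ 1.2708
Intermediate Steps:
Z(c, U) = U + c
22021/17759 + Z(197, n(-12))/11060 = 22021/17759 + ((-12)² + 197)/11060 = 22021*(1/17759) + (144 + 197)*(1/11060) = 22021/17759 + 341*(1/11060) = 22021/17759 + 341/11060 = 35658297/28059220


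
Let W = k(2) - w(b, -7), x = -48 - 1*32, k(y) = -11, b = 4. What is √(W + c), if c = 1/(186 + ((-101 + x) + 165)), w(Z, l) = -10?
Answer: 13*I*√170/170 ≈ 0.99705*I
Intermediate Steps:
x = -80 (x = -48 - 32 = -80)
c = 1/170 (c = 1/(186 + ((-101 - 80) + 165)) = 1/(186 + (-181 + 165)) = 1/(186 - 16) = 1/170 ≈ 0.0058824)
W = -1 (W = -11 - 1*(-10) = -11 + 10 = -1)
√(W + c) = √(-1 + 1/170) = √(-169/170) = 13*I*√170/170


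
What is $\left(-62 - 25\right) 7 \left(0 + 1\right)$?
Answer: $-609$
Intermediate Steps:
$\left(-62 - 25\right) 7 \left(0 + 1\right) = - 87 \cdot 7 \cdot 1 = \left(-87\right) 7 = -609$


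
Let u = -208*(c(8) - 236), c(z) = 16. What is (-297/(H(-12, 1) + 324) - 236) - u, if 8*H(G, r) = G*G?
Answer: -1747881/38 ≈ -45997.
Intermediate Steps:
H(G, r) = G**2/8 (H(G, r) = (G*G)/8 = G**2/8)
u = 45760 (u = -208*(16 - 236) = -208*(-220) = 45760)
(-297/(H(-12, 1) + 324) - 236) - u = (-297/((1/8)*(-12)**2 + 324) - 236) - 1*45760 = (-297/((1/8)*144 + 324) - 236) - 45760 = (-297/(18 + 324) - 236) - 45760 = (-297/342 - 236) - 45760 = ((1/342)*(-297) - 236) - 45760 = (-33/38 - 236) - 45760 = -9001/38 - 45760 = -1747881/38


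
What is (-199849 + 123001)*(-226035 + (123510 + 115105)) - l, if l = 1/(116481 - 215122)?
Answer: -95360973685439/98641 ≈ -9.6675e+8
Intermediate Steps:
l = -1/98641 (l = 1/(-98641) = -1/98641 ≈ -1.0138e-5)
(-199849 + 123001)*(-226035 + (123510 + 115105)) - l = (-199849 + 123001)*(-226035 + (123510 + 115105)) - 1*(-1/98641) = -76848*(-226035 + 238615) + 1/98641 = -76848*12580 + 1/98641 = -966747840 + 1/98641 = -95360973685439/98641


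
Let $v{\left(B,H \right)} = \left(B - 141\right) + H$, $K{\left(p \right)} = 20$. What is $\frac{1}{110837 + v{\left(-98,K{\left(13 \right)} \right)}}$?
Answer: $\frac{1}{110618} \approx 9.0401 \cdot 10^{-6}$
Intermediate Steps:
$v{\left(B,H \right)} = -141 + B + H$ ($v{\left(B,H \right)} = \left(-141 + B\right) + H = -141 + B + H$)
$\frac{1}{110837 + v{\left(-98,K{\left(13 \right)} \right)}} = \frac{1}{110837 - 219} = \frac{1}{110618}$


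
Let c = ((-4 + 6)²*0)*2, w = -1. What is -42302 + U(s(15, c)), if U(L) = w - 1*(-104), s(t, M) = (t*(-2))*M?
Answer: -42199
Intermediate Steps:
c = 0 (c = (2²*0)*2 = (4*0)*2 = 0*2 = 0)
s(t, M) = -2*M*t (s(t, M) = (-2*t)*M = -2*M*t)
U(L) = 103 (U(L) = -1 - 1*(-104) = -1 + 104 = 103)
-42302 + U(s(15, c)) = -42302 + 103 = -42199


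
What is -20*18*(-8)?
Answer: 2880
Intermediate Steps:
-20*18*(-8) = -360*(-8) = 2880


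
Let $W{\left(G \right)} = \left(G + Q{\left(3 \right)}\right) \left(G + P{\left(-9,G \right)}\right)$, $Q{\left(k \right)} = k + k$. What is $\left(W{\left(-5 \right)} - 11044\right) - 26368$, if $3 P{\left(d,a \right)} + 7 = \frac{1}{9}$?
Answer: $- \frac{1010321}{27} \approx -37419.0$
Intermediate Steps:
$P{\left(d,a \right)} = - \frac{62}{27}$ ($P{\left(d,a \right)} = - \frac{7}{3} + \frac{1}{3 \cdot 9} = - \frac{7}{3} + \frac{1}{3} \cdot \frac{1}{9} = - \frac{7}{3} + \frac{1}{27} = - \frac{62}{27}$)
$Q{\left(k \right)} = 2 k$
$W{\left(G \right)} = \left(6 + G\right) \left(- \frac{62}{27} + G\right)$ ($W{\left(G \right)} = \left(G + 2 \cdot 3\right) \left(G - \frac{62}{27}\right) = \left(G + 6\right) \left(- \frac{62}{27} + G\right) = \left(6 + G\right) \left(- \frac{62}{27} + G\right)$)
$\left(W{\left(-5 \right)} - 11044\right) - 26368 = \left(\left(- \frac{124}{9} + \left(-5\right)^{2} + \frac{100}{27} \left(-5\right)\right) - 11044\right) - 26368 = \left(\left(- \frac{124}{9} + 25 - \frac{500}{27}\right) - 11044\right) - 26368 = \left(- \frac{197}{27} - 11044\right) - 26368 = - \frac{298385}{27} - 26368 = - \frac{1010321}{27}$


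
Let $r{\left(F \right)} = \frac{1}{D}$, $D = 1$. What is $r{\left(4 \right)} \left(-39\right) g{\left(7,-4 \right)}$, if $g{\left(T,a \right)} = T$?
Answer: $-273$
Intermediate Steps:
$r{\left(F \right)} = 1$ ($r{\left(F \right)} = 1^{-1} = 1$)
$r{\left(4 \right)} \left(-39\right) g{\left(7,-4 \right)} = 1 \left(-39\right) 7 = \left(-39\right) 7 = -273$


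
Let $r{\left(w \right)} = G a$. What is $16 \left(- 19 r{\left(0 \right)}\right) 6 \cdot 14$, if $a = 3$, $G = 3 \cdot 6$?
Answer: $-1378944$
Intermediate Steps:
$G = 18$
$r{\left(w \right)} = 54$ ($r{\left(w \right)} = 18 \cdot 3 = 54$)
$16 \left(- 19 r{\left(0 \right)}\right) 6 \cdot 14 = 16 \left(\left(-19\right) 54\right) 6 \cdot 14 = 16 \left(-1026\right) 84 = \left(-16416\right) 84 = -1378944$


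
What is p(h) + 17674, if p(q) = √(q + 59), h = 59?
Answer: 17674 + √118 ≈ 17685.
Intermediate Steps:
p(q) = √(59 + q)
p(h) + 17674 = √(59 + 59) + 17674 = √118 + 17674 = 17674 + √118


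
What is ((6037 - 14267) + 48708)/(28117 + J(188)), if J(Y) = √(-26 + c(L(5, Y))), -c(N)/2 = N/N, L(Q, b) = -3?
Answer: 30759998/21366641 - 2188*I*√7/21366641 ≈ 1.4396 - 0.00027093*I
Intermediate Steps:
c(N) = -2 (c(N) = -2*N/N = -2*1 = -2)
J(Y) = 2*I*√7 (J(Y) = √(-26 - 2) = √(-28) = 2*I*√7)
((6037 - 14267) + 48708)/(28117 + J(188)) = ((6037 - 14267) + 48708)/(28117 + 2*I*√7) = (-8230 + 48708)/(28117 + 2*I*√7) = 40478/(28117 + 2*I*√7)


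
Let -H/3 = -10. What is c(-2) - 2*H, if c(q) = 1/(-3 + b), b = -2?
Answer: -301/5 ≈ -60.200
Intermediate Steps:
H = 30 (H = -3*(-10) = 30)
c(q) = -⅕ (c(q) = 1/(-3 - 2) = 1/(-5) = -⅕)
c(-2) - 2*H = -⅕ - 2*30 = -⅕ - 60 = -301/5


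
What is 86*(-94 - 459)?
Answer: -47558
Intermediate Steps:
86*(-94 - 459) = 86*(-553) = -47558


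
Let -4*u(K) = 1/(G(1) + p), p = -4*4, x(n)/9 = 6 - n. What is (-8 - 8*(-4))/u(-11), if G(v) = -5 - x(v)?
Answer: 6336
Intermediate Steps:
x(n) = 54 - 9*n (x(n) = 9*(6 - n) = 54 - 9*n)
p = -16
G(v) = -59 + 9*v (G(v) = -5 - (54 - 9*v) = -5 + (-54 + 9*v) = -59 + 9*v)
u(K) = 1/264 (u(K) = -1/(4*((-59 + 9*1) - 16)) = -1/(4*((-59 + 9) - 16)) = -1/(4*(-50 - 16)) = -¼/(-66) = -¼*(-1/66) = 1/264)
(-8 - 8*(-4))/u(-11) = (-8 - 8*(-4))/(1/264) = (-8 + 32)*264 = 24*264 = 6336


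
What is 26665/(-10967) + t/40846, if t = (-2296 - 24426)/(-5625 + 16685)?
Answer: -6023193532787/2477208193460 ≈ -2.4314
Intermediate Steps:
t = -13361/5530 (t = -26722/11060 = -26722*1/11060 = -13361/5530 ≈ -2.4161)
26665/(-10967) + t/40846 = 26665/(-10967) - 13361/5530/40846 = 26665*(-1/10967) - 13361/5530*1/40846 = -26665/10967 - 13361/225878380 = -6023193532787/2477208193460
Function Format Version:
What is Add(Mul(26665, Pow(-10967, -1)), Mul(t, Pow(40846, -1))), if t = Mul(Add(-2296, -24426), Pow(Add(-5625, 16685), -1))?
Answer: Rational(-6023193532787, 2477208193460) ≈ -2.4314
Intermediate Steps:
t = Rational(-13361, 5530) (t = Mul(-26722, Pow(11060, -1)) = Mul(-26722, Rational(1, 11060)) = Rational(-13361, 5530) ≈ -2.4161)
Add(Mul(26665, Pow(-10967, -1)), Mul(t, Pow(40846, -1))) = Add(Mul(26665, Pow(-10967, -1)), Mul(Rational(-13361, 5530), Pow(40846, -1))) = Add(Mul(26665, Rational(-1, 10967)), Mul(Rational(-13361, 5530), Rational(1, 40846))) = Add(Rational(-26665, 10967), Rational(-13361, 225878380)) = Rational(-6023193532787, 2477208193460)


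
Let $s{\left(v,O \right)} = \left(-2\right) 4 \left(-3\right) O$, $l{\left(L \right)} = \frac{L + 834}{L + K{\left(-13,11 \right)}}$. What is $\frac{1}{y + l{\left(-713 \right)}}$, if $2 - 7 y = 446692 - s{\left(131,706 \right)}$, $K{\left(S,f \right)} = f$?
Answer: $- \frac{4914}{301682539} \approx -1.6289 \cdot 10^{-5}$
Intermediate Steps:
$l{\left(L \right)} = \frac{834 + L}{11 + L}$ ($l{\left(L \right)} = \frac{L + 834}{L + 11} = \frac{834 + L}{11 + L}$)
$s{\left(v,O \right)} = 24 O$ ($s{\left(v,O \right)} = \left(-8\right) \left(-3\right) O = 24 O$)
$y = - \frac{429746}{7}$ ($y = \frac{2}{7} - \frac{446692 - 24 \cdot 706}{7} = \frac{2}{7} - \frac{446692 - 16944}{7} = \frac{2}{7} - \frac{429748}{7} = - \frac{429746}{7} \approx -61392.0$)
$\frac{1}{y + l{\left(-713 \right)}} = \frac{1}{- \frac{429746}{7} + \frac{834 - 713}{11 - 713}} = \frac{1}{- \frac{429746}{7} + \frac{1}{-702} \cdot 121} = \frac{1}{- \frac{429746}{7} - \frac{121}{702}} = \frac{1}{- \frac{301682539}{4914}} = - \frac{4914}{301682539}$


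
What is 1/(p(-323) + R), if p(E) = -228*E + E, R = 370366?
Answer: 1/443687 ≈ 2.2538e-6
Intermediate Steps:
p(E) = -227*E
1/(p(-323) + R) = 1/(-227*(-323) + 370366) = 1/(73321 + 370366) = 1/443687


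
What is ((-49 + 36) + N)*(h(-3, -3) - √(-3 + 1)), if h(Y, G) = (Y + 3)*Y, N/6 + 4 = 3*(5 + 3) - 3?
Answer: -89*I*√2 ≈ -125.86*I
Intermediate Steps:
N = 102 (N = -24 + 6*(3*(5 + 3) - 3) = -24 + 6*(3*8 - 3) = -24 + 6*(24 - 3) = -24 + 6*21 = -24 + 126 = 102)
h(Y, G) = Y*(3 + Y) (h(Y, G) = (3 + Y)*Y = Y*(3 + Y))
((-49 + 36) + N)*(h(-3, -3) - √(-3 + 1)) = ((-49 + 36) + 102)*(-3*(3 - 3) - √(-3 + 1)) = (-13 + 102)*(-3*0 - √(-2)) = 89*(0 - I*√2) = 89*(-I*√2) = -89*I*√2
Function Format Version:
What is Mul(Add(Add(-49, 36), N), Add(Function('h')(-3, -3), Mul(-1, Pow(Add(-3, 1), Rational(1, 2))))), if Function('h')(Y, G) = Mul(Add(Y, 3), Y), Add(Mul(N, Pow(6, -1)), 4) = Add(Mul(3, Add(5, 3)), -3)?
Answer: Mul(-89, I, Pow(2, Rational(1, 2))) ≈ Mul(-125.86, I)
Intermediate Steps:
N = 102 (N = Add(-24, Mul(6, Add(Mul(3, Add(5, 3)), -3))) = Add(-24, Mul(6, Add(Mul(3, 8), -3))) = Add(-24, Mul(6, Add(24, -3))) = Add(-24, Mul(6, 21)) = Add(-24, 126) = 102)
Function('h')(Y, G) = Mul(Y, Add(3, Y)) (Function('h')(Y, G) = Mul(Add(3, Y), Y) = Mul(Y, Add(3, Y)))
Mul(Add(Add(-49, 36), N), Add(Function('h')(-3, -3), Mul(-1, Pow(Add(-3, 1), Rational(1, 2))))) = Mul(Add(Add(-49, 36), 102), Add(Mul(-3, Add(3, -3)), Mul(-1, Pow(Add(-3, 1), Rational(1, 2))))) = Mul(Add(-13, 102), Add(Mul(-3, 0), Mul(-1, Pow(-2, Rational(1, 2))))) = Mul(89, Add(0, Mul(-1, Mul(I, Pow(2, Rational(1, 2)))))) = Mul(89, Add(0, Mul(-1, I, Pow(2, Rational(1, 2))))) = Mul(89, Mul(-1, I, Pow(2, Rational(1, 2)))) = Mul(-89, I, Pow(2, Rational(1, 2)))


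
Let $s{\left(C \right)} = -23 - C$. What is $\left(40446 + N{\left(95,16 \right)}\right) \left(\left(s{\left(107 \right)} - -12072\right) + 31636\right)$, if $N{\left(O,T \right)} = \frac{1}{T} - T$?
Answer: $\frac{14094890109}{8} \approx 1.7619 \cdot 10^{9}$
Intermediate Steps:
$\left(40446 + N{\left(95,16 \right)}\right) \left(\left(s{\left(107 \right)} - -12072\right) + 31636\right) = \left(40446 + \left(\frac{1}{16} - 16\right)\right) \left(\left(\left(-23 - 107\right) - -12072\right) + 31636\right) = \left(40446 + \left(\frac{1}{16} - 16\right)\right) \left(\left(\left(-23 - 107\right) + 12072\right) + 31636\right) = \left(40446 - \frac{255}{16}\right) \left(\left(-130 + 12072\right) + 31636\right) = \frac{646881 \left(11942 + 31636\right)}{16} = \frac{646881}{16} \cdot 43578 = \frac{14094890109}{8}$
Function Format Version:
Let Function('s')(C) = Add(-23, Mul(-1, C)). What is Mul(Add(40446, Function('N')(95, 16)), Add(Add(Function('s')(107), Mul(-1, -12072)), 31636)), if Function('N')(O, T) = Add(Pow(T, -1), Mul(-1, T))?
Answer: Rational(14094890109, 8) ≈ 1.7619e+9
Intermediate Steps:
Mul(Add(40446, Function('N')(95, 16)), Add(Add(Function('s')(107), Mul(-1, -12072)), 31636)) = Mul(Add(40446, Add(Pow(16, -1), Mul(-1, 16))), Add(Add(Add(-23, Mul(-1, 107)), Mul(-1, -12072)), 31636)) = Mul(Add(40446, Add(Rational(1, 16), -16)), Add(Add(Add(-23, -107), 12072), 31636)) = Mul(Add(40446, Rational(-255, 16)), Add(Add(-130, 12072), 31636)) = Mul(Rational(646881, 16), Add(11942, 31636)) = Mul(Rational(646881, 16), 43578) = Rational(14094890109, 8)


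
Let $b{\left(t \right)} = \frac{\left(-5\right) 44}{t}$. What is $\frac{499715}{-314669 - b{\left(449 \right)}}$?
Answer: $- \frac{224372035}{141286161} \approx -1.5881$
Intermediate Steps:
$b{\left(t \right)} = - \frac{220}{t}$
$\frac{499715}{-314669 - b{\left(449 \right)}} = \frac{499715}{-314669 - - \frac{220}{449}} = \frac{499715}{-314669 + \frac{220}{449}} = \frac{499715}{- \frac{141286161}{449}} = 499715 \left(- \frac{449}{141286161}\right) = - \frac{224372035}{141286161}$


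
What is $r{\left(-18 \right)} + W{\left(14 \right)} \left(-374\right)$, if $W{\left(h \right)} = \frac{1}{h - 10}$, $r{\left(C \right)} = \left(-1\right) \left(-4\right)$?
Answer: $- \frac{179}{2} \approx -89.5$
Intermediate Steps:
$r{\left(C \right)} = 4$
$W{\left(h \right)} = \frac{1}{-10 + h}$ ($W{\left(h \right)} = \frac{1}{h + \left(-10 + 0\right)} = \frac{1}{h - 10} = \frac{1}{-10 + h}$)
$r{\left(-18 \right)} + W{\left(14 \right)} \left(-374\right) = 4 + \frac{1}{-10 + 14} \left(-374\right) = 4 + \frac{1}{4} \left(-374\right) = 4 - \frac{187}{2} = - \frac{179}{2}$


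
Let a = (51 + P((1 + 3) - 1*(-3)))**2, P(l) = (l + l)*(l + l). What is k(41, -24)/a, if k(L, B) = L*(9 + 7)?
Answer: 656/61009 ≈ 0.010753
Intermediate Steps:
k(L, B) = 16*L (k(L, B) = L*16 = 16*L)
P(l) = 4*l**2 (P(l) = (2*l)*(2*l) = 4*l**2)
a = 61009 (a = (51 + 4*((1 + 3) - 1*(-3))**2)**2 = (51 + 4*(4 + 3)**2)**2 = (51 + 4*7**2)**2 = (51 + 4*49)**2 = (51 + 196)**2 = 247**2 = 61009)
k(41, -24)/a = (16*41)/61009 = 656*(1/61009) = 656/61009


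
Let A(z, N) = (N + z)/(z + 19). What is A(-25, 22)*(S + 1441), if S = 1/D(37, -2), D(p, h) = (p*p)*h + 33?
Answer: 1948952/2705 ≈ 720.50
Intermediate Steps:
A(z, N) = (N + z)/(19 + z)
D(p, h) = 33 + h*p² (D(p, h) = p²*h + 33 = h*p² + 33 = 33 + h*p²)
S = -1/2705 (S = 1/(33 - 2*37²) = 1/(33 - 2*1369) = 1/(33 - 2738) = 1/(-2705) = -1/2705 ≈ -0.00036969)
A(-25, 22)*(S + 1441) = ((22 - 25)/(19 - 25))*(-1/2705 + 1441) = (-3/(-6))*(3897904/2705) = -⅙*(-3)*(3897904/2705) = (½)*(3897904/2705) = 1948952/2705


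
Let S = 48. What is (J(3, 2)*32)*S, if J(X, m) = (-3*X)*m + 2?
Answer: -24576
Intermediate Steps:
J(X, m) = 2 - 3*X*m (J(X, m) = -3*X*m + 2 = 2 - 3*X*m)
(J(3, 2)*32)*S = ((2 - 3*3*2)*32)*48 = ((2 - 18)*32)*48 = -16*32*48 = -512*48 = -24576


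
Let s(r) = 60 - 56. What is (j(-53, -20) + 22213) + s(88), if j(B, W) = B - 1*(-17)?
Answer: 22181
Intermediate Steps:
s(r) = 4
j(B, W) = 17 + B (j(B, W) = B + 17 = 17 + B)
(j(-53, -20) + 22213) + s(88) = ((17 - 53) + 22213) + 4 = (-36 + 22213) + 4 = 22177 + 4 = 22181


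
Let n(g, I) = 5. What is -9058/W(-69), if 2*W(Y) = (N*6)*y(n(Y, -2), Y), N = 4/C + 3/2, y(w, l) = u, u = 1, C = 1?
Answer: -18116/33 ≈ -548.97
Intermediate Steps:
y(w, l) = 1
N = 11/2 (N = 4/1 + 3/2 = 4*1 + 3*(½) = 4 + 3/2 = 11/2 ≈ 5.5000)
W(Y) = 33/2 (W(Y) = (((11/2)*6)*1)/2 = (33*1)/2 = (½)*33 = 33/2)
-9058/W(-69) = -9058/33/2 = -9058*2/33 = -18116/33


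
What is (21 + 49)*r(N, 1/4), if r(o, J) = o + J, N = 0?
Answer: 35/2 ≈ 17.500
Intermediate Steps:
r(o, J) = J + o
(21 + 49)*r(N, 1/4) = (21 + 49)*(1/4 + 0) = 70*(¼ + 0) = 70*(¼) = 35/2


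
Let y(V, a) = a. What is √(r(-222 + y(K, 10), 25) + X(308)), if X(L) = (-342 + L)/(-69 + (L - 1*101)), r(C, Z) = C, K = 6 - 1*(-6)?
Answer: I*√1010505/69 ≈ 14.569*I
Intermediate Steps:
K = 12 (K = 6 + 6 = 12)
X(L) = (-342 + L)/(-170 + L) (X(L) = (-342 + L)/(-69 + (L - 101)) = (-342 + L)/(-69 + (-101 + L)) = (-342 + L)/(-170 + L))
√(r(-222 + y(K, 10), 25) + X(308)) = √((-222 + 10) + (-342 + 308)/(-170 + 308)) = √(-212 - 34/138) = √(-212 + (1/138)*(-34)) = √(-212 - 17/69) = √(-14645/69) = I*√1010505/69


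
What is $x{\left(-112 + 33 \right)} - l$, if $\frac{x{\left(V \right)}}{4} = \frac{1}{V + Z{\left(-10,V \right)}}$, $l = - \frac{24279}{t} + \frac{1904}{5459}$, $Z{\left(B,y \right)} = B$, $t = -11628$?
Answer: $- \frac{4673439935}{1883158476} \approx -2.4817$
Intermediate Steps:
$l = \frac{51559591}{21159084}$ ($l = - \frac{24279}{-11628} + \frac{1904}{5459} = \left(-24279\right) \left(- \frac{1}{11628}\right) + 1904 \cdot \frac{1}{5459} = \frac{8093}{3876} + \frac{1904}{5459} = \frac{51559591}{21159084} \approx 2.4368$)
$x{\left(V \right)} = \frac{4}{-10 + V}$ ($x{\left(V \right)} = \frac{4}{V - 10} = \frac{4}{-10 + V}$)
$x{\left(-112 + 33 \right)} - l = \frac{4}{-10 + \left(-112 + 33\right)} - \frac{51559591}{21159084} = \frac{4}{-10 - 79} - \frac{51559591}{21159084} = \frac{4}{-89} - \frac{51559591}{21159084} = 4 \left(- \frac{1}{89}\right) - \frac{51559591}{21159084} = - \frac{4}{89} - \frac{51559591}{21159084} = - \frac{4673439935}{1883158476}$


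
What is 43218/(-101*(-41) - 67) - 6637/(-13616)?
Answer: 14654653/1320752 ≈ 11.096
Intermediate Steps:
43218/(-101*(-41) - 67) - 6637/(-13616) = 43218/(4141 - 67) - 6637*(-1/13616) = 43218/4074 + 6637/13616 = 43218*(1/4074) + 6637/13616 = 1029/97 + 6637/13616 = 14654653/1320752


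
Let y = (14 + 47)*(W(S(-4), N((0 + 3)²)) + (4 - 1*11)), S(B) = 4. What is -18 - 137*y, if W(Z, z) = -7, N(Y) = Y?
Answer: 116980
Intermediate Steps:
y = -854 (y = (14 + 47)*(-7 + (4 - 1*11)) = 61*(-7 + (4 - 11)) = 61*(-7 - 7) = 61*(-14) = -854)
-18 - 137*y = -18 - 137*(-854) = -18 + 116998 = 116980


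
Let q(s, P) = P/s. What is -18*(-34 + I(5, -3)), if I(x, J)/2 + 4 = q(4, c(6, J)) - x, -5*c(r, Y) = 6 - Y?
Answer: 4761/5 ≈ 952.20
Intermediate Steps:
c(r, Y) = -6/5 + Y/5 (c(r, Y) = -(6 - Y)/5 = -6/5 + Y/5)
I(x, J) = -43/5 - 2*x + J/10 (I(x, J) = -8 + 2*((-6/5 + J/5)/4 - x) = -8 + 2*((-6/5 + J/5)*(1/4) - x) = -8 + 2*((-3/10 + J/20) - x) = -8 + 2*(-3/10 - x + J/20) = -8 + (-3/5 - 2*x + J/10) = -43/5 - 2*x + J/10)
-18*(-34 + I(5, -3)) = -18*(-34 + (-43/5 - 2*5 + (1/10)*(-3))) = -18*(-34 + (-43/5 - 10 - 3/10)) = -18*(-34 - 189/10) = -18*(-529/10) = 4761/5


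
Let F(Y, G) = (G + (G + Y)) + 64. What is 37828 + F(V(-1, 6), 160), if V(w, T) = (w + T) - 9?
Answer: 38208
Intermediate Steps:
V(w, T) = -9 + T + w (V(w, T) = (T + w) - 9 = -9 + T + w)
F(Y, G) = 64 + Y + 2*G (F(Y, G) = (Y + 2*G) + 64 = 64 + Y + 2*G)
37828 + F(V(-1, 6), 160) = 37828 + (64 + (-9 + 6 - 1) + 2*160) = 37828 + (64 - 4 + 320) = 37828 + 380 = 38208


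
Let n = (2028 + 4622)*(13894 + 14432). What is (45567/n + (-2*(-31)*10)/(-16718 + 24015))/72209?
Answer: 39040200133/33084251857318900 ≈ 1.1800e-6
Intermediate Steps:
n = 188367900 (n = 6650*28326 = 188367900)
(45567/n + (-2*(-31)*10)/(-16718 + 24015))/72209 = (45567/188367900 + (-2*(-31)*10)/(-16718 + 24015))/72209 = (45567*(1/188367900) + (62*10)/7297)*(1/72209) = (15189/62789300 + 620*(1/7297))*(1/72209) = (15189/62789300 + 620/7297)*(1/72209) = (39040200133/458173522100)*(1/72209) = 39040200133/33084251857318900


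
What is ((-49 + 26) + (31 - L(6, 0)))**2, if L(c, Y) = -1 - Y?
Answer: 81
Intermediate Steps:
((-49 + 26) + (31 - L(6, 0)))**2 = ((-49 + 26) + (31 - (-1 - 1*0)))**2 = (-23 + (31 - (-1 + 0)))**2 = (-23 + (31 - 1*(-1)))**2 = (-23 + (31 + 1))**2 = (-23 + 32)**2 = 9**2 = 81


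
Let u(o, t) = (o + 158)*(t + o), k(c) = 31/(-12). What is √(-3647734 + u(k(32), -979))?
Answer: I*√547241531/12 ≈ 1949.4*I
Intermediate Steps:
k(c) = -31/12 (k(c) = 31*(-1/12) = -31/12)
u(o, t) = (158 + o)*(o + t)
√(-3647734 + u(k(32), -979)) = √(-3647734 + ((-31/12)² + 158*(-31/12) + 158*(-979) - 31/12*(-979))) = √(-3647734 + (961/144 - 2449/6 - 154682 + 30349/12)) = √(-3647734 - 21967835/144) = √(-547241531/144) = I*√547241531/12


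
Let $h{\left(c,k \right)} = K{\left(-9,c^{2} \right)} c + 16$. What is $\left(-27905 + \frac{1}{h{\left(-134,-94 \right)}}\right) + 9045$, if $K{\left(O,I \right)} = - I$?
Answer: $- \frac{45379423199}{2406120} \approx -18860.0$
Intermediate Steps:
$h{\left(c,k \right)} = 16 - c^{3}$ ($h{\left(c,k \right)} = - c^{2} c + 16 = - c^{3} + 16 = 16 - c^{3}$)
$\left(-27905 + \frac{1}{h{\left(-134,-94 \right)}}\right) + 9045 = \left(-27905 + \frac{1}{16 - \left(-134\right)^{3}}\right) + 9045 = \left(-27905 + \frac{1}{16 - -2406104}\right) + 9045 = \left(-27905 + \frac{1}{16 + 2406104}\right) + 9045 = \left(-27905 + \frac{1}{2406120}\right) + 9045 = - \frac{67142778599}{2406120} + 9045 = - \frac{45379423199}{2406120}$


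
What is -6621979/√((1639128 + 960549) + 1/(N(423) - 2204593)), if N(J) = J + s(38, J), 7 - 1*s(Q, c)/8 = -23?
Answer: -6621979*√12627430446433093370/5729506130609 ≈ -4107.0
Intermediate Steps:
s(Q, c) = 240 (s(Q, c) = 56 - 8*(-23) = 56 + 184 = 240)
N(J) = 240 + J (N(J) = J + 240 = 240 + J)
-6621979/√((1639128 + 960549) + 1/(N(423) - 2204593)) = -6621979/√((1639128 + 960549) + 1/((240 + 423) - 2204593)) = -6621979/√(2599677 + 1/(663 - 2204593)) = -6621979/√(2599677 + 1/(-2203930)) = -6621979/√(2599677 - 1/2203930) = -6621979*√12627430446433093370/5729506130609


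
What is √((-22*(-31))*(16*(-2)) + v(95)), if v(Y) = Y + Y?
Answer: I*√21634 ≈ 147.08*I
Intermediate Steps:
v(Y) = 2*Y
√((-22*(-31))*(16*(-2)) + v(95)) = √((-22*(-31))*(16*(-2)) + 2*95) = √(682*(-32) + 190) = √(-21824 + 190) = √(-21634) = I*√21634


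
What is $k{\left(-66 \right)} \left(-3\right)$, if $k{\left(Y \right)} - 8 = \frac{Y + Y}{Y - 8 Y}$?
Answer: $- \frac{162}{7} \approx -23.143$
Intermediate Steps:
$k{\left(Y \right)} = \frac{54}{7}$ ($k{\left(Y \right)} = 8 + \frac{Y + Y}{Y - 8 Y} = 8 + \frac{2 Y}{\left(-7\right) Y} = 8 + 2 Y \left(- \frac{1}{7 Y}\right) = 8 - \frac{2}{7} = \frac{54}{7}$)
$k{\left(-66 \right)} \left(-3\right) = \frac{54}{7} \left(-3\right) = - \frac{162}{7}$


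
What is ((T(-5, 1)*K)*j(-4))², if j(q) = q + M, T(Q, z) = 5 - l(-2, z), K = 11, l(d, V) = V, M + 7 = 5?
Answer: 69696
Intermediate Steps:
M = -2 (M = -7 + 5 = -2)
T(Q, z) = 5 - z
j(q) = -2 + q (j(q) = q - 2 = -2 + q)
((T(-5, 1)*K)*j(-4))² = (((5 - 1*1)*11)*(-2 - 4))² = (((5 - 1)*11)*(-6))² = ((4*11)*(-6))² = (44*(-6))² = (-264)² = 69696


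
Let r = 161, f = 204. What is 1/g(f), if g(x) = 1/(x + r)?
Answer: 365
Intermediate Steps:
g(x) = 1/(161 + x) (g(x) = 1/(x + 161) = 1/(161 + x))
1/g(f) = 1/(1/(161 + 204)) = 1/(1/365) = 365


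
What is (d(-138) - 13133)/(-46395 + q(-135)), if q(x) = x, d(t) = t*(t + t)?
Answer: -4991/9306 ≈ -0.53632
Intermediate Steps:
d(t) = 2*t² (d(t) = t*(2*t) = 2*t²)
(d(-138) - 13133)/(-46395 + q(-135)) = (2*(-138)² - 13133)/(-46395 - 135) = (2*19044 - 13133)/(-46530) = (38088 - 13133)*(-1/46530) = 24955*(-1/46530) = -4991/9306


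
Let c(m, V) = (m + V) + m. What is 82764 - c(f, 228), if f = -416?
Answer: 83368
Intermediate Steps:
c(m, V) = V + 2*m (c(m, V) = (V + m) + m = V + 2*m)
82764 - c(f, 228) = 82764 - (228 + 2*(-416)) = 82764 - (228 - 832) = 82764 - 1*(-604) = 82764 + 604 = 83368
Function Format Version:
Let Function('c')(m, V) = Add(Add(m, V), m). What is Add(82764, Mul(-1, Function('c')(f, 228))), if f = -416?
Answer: 83368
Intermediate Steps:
Function('c')(m, V) = Add(V, Mul(2, m)) (Function('c')(m, V) = Add(Add(V, m), m) = Add(V, Mul(2, m)))
Add(82764, Mul(-1, Function('c')(f, 228))) = Add(82764, Mul(-1, Add(228, Mul(2, -416)))) = Add(82764, Mul(-1, Add(228, -832))) = Add(82764, Mul(-1, -604)) = Add(82764, 604) = 83368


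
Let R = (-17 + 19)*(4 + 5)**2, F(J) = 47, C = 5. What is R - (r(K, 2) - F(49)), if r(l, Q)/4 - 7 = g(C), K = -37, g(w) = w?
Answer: 161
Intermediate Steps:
r(l, Q) = 48 (r(l, Q) = 28 + 4*5 = 28 + 20 = 48)
R = 162 (R = 2*9**2 = 2*81 = 162)
R - (r(K, 2) - F(49)) = 162 - (48 - 1*47) = 162 - (48 - 47) = 162 - 1*1 = 162 - 1 = 161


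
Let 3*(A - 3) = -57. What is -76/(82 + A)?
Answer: -38/33 ≈ -1.1515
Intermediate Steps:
A = -16 (A = 3 + (1/3)*(-57) = 3 - 19 = -16)
-76/(82 + A) = -76/(82 - 16) = -76/66 = (1/66)*(-76) = -38/33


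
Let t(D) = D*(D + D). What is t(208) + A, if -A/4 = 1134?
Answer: 81992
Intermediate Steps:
t(D) = 2*D² (t(D) = D*(2*D) = 2*D²)
A = -4536 (A = -4*1134 = -4536)
t(208) + A = 2*208² - 4536 = 2*43264 - 4536 = 86528 - 4536 = 81992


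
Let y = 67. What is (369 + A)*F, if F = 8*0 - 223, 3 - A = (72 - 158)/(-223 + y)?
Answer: -6460979/78 ≈ -82833.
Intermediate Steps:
A = 191/78 (A = 3 - (72 - 158)/(-223 + 67) = 3 - (-86)/(-156) = 3 - (-86)*(-1)/156 = 3 - 1*43/78 = 3 - 43/78 = 191/78 ≈ 2.4487)
F = -223 (F = 0 - 223 = -223)
(369 + A)*F = (369 + 191/78)*(-223) = (28973/78)*(-223) = -6460979/78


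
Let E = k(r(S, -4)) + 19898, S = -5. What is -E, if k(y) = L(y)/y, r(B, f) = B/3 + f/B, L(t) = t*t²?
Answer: -4477219/225 ≈ -19899.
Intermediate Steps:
L(t) = t³
r(B, f) = B/3 + f/B (r(B, f) = B*(⅓) + f/B = B/3 + f/B)
k(y) = y² (k(y) = y³/y = y²)
E = 4477219/225 (E = ((⅓)*(-5) - 4/(-5))² + 19898 = (-5/3 - 4*(-⅕))² + 19898 = (-5/3 + ⅘)² + 19898 = (-13/15)² + 19898 = 169/225 + 19898 = 4477219/225 ≈ 19899.)
-E = -1*4477219/225 = -4477219/225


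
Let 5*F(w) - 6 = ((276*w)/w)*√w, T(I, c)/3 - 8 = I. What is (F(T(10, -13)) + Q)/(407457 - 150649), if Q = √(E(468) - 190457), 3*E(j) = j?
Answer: 3/642020 + 207*√6/321010 + I*√190301/256808 ≈ 0.0015842 + 0.0016987*I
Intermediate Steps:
E(j) = j/3
T(I, c) = 24 + 3*I
F(w) = 6/5 + 276*√w/5 (F(w) = 6/5 + (((276*w)/w)*√w)/5 = 6/5 + (276*√w)/5 = 6/5 + 276*√w/5)
Q = I*√190301 (Q = √((⅓)*468 - 190457) = √(156 - 190457) = √(-190301) = I*√190301 ≈ 436.23*I)
(F(T(10, -13)) + Q)/(407457 - 150649) = ((6/5 + 276*√(24 + 3*10)/5) + I*√190301)/(407457 - 150649) = ((6/5 + 276*√(24 + 30)/5) + I*√190301)/256808 = ((6/5 + 276*√54/5) + I*√190301)*(1/256808) = ((6/5 + 276*(3*√6)/5) + I*√190301)*(1/256808) = ((6/5 + 828*√6/5) + I*√190301)*(1/256808) = (6/5 + 828*√6/5 + I*√190301)*(1/256808) = 3/642020 + 207*√6/321010 + I*√190301/256808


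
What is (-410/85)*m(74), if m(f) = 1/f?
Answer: -41/629 ≈ -0.065183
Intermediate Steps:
(-410/85)*m(74) = -410/85/74 = -410*1/85*(1/74) = -82/17*1/74 = -41/629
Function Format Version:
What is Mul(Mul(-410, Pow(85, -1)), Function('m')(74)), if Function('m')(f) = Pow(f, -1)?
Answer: Rational(-41, 629) ≈ -0.065183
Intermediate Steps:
Mul(Mul(-410, Pow(85, -1)), Function('m')(74)) = Mul(Mul(-410, Pow(85, -1)), Pow(74, -1)) = Mul(Mul(-410, Rational(1, 85)), Rational(1, 74)) = Mul(Rational(-82, 17), Rational(1, 74)) = Rational(-41, 629)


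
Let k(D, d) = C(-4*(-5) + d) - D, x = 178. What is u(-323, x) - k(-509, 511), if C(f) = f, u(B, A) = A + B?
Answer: -1185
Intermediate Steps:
k(D, d) = 20 + d - D (k(D, d) = (-4*(-5) + d) - D = (20 + d) - D = 20 + d - D)
u(-323, x) - k(-509, 511) = (178 - 323) - (20 + 511 - 1*(-509)) = -145 - (20 + 511 + 509) = -145 - 1*1040 = -145 - 1040 = -1185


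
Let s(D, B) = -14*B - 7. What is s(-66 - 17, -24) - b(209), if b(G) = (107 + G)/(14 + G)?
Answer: 73051/223 ≈ 327.58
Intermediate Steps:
b(G) = (107 + G)/(14 + G)
s(D, B) = -7 - 14*B
s(-66 - 17, -24) - b(209) = (-7 - 14*(-24)) - (107 + 209)/(14 + 209) = (-7 + 336) - 316/223 = 329 - 316/223 = 73051/223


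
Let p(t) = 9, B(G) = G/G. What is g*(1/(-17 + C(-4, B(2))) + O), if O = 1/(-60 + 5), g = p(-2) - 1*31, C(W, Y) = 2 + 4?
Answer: 12/5 ≈ 2.4000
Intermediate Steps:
B(G) = 1
C(W, Y) = 6
g = -22 (g = 9 - 1*31 = 9 - 31 = -22)
O = -1/55 (O = 1/(-55) = -1/55 ≈ -0.018182)
g*(1/(-17 + C(-4, B(2))) + O) = -22*(1/(-17 + 6) - 1/55) = -22*(1/(-11) - 1/55) = -22*(-1/11 - 1/55) = -22*(-6/55) = 12/5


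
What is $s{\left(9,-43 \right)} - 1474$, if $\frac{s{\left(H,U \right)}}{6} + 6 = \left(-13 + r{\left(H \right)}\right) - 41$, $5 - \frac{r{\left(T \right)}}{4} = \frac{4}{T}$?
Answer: $- \frac{5174}{3} \approx -1724.7$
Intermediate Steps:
$r{\left(T \right)} = 20 - \frac{16}{T}$ ($r{\left(T \right)} = 20 - 4 \frac{4}{T} = 20 - \frac{16}{T}$)
$s{\left(H,U \right)} = -240 - \frac{96}{H}$ ($s{\left(H,U \right)} = -36 + 6 \left(\left(-13 + \left(20 - \frac{16}{H}\right)\right) - 41\right) = -36 + 6 \left(\left(7 - \frac{16}{H}\right) - 41\right) = -36 + 6 \left(-34 - \frac{16}{H}\right) = -36 - \left(204 + \frac{96}{H}\right) = -240 - \frac{96}{H}$)
$s{\left(9,-43 \right)} - 1474 = \left(-240 - \frac{96}{9}\right) - 1474 = \left(-240 - \frac{32}{3}\right) - 1474 = - \frac{752}{3} - 1474 = - \frac{5174}{3}$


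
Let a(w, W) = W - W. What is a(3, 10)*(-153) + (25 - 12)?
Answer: 13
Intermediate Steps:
a(w, W) = 0
a(3, 10)*(-153) + (25 - 12) = 0*(-153) + (25 - 12) = 0 + 13 = 13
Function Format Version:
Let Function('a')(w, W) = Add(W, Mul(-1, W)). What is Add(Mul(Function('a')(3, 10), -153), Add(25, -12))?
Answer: 13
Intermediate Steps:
Function('a')(w, W) = 0
Add(Mul(Function('a')(3, 10), -153), Add(25, -12)) = Add(Mul(0, -153), Add(25, -12)) = Add(0, 13) = 13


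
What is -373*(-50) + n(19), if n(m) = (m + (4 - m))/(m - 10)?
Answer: 167854/9 ≈ 18650.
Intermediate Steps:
n(m) = 4/(-10 + m)
-373*(-50) + n(19) = -373*(-50) + 4/(-10 + 19) = 18650 + 4/9 = 167854/9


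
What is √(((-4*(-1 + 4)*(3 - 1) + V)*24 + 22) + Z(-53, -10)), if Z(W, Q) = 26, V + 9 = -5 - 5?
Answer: 2*I*√246 ≈ 31.369*I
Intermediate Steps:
V = -19 (V = -9 + (-5 - 5) = -9 - 10 = -19)
√(((-4*(-1 + 4)*(3 - 1) + V)*24 + 22) + Z(-53, -10)) = √(((-4*(-1 + 4)*(3 - 1) - 19)*24 + 22) + 26) = √(((-12*2 - 19)*24 + 22) + 26) = √(((-4*6 - 19)*24 + 22) + 26) = √(((-24 - 19)*24 + 22) + 26) = √((-43*24 + 22) + 26) = √((-1032 + 22) + 26) = √(-1010 + 26) = √(-984) = 2*I*√246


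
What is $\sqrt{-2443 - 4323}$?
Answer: $i \sqrt{6766} \approx 82.256 i$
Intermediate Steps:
$\sqrt{-2443 - 4323} = \sqrt{-6766} = i \sqrt{6766}$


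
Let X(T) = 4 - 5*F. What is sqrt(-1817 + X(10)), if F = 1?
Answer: 3*I*sqrt(202) ≈ 42.638*I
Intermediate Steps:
X(T) = -1 (X(T) = 4 - 5*1 = 4 - 5 = -1)
sqrt(-1817 + X(10)) = sqrt(-1817 - 1) = sqrt(-1818) = 3*I*sqrt(202)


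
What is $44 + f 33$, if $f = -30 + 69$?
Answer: $1331$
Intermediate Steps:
$f = 39$
$44 + f 33 = 44 + 39 \cdot 33 = 44 + 1287 = 1331$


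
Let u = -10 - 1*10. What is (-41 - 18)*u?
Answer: 1180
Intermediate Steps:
u = -20 (u = -10 - 10 = -20)
(-41 - 18)*u = (-41 - 18)*(-20) = -59*(-20) = 1180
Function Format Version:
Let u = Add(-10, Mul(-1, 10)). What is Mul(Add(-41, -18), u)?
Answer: 1180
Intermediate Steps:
u = -20 (u = Add(-10, -10) = -20)
Mul(Add(-41, -18), u) = Mul(Add(-41, -18), -20) = Mul(-59, -20) = 1180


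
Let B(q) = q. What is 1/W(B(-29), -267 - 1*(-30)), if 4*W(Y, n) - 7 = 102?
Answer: 4/109 ≈ 0.036697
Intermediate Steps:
W(Y, n) = 109/4 (W(Y, n) = 7/4 + (¼)*102 = 7/4 + 51/2 = 109/4)
1/W(B(-29), -267 - 1*(-30)) = 1/(109/4) = 4/109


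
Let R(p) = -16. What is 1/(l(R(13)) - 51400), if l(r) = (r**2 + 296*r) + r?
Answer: -1/55896 ≈ -1.7890e-5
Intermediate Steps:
l(r) = r**2 + 297*r
1/(l(R(13)) - 51400) = 1/(-16*(297 - 16) - 51400) = 1/(-16*281 - 51400) = 1/(-4496 - 51400) = 1/(-55896) = -1/55896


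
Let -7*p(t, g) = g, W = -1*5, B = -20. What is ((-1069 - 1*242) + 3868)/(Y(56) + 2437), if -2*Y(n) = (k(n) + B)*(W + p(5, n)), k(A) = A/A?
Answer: 5114/4627 ≈ 1.1053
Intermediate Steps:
W = -5
p(t, g) = -g/7
k(A) = 1
Y(n) = -95/2 - 19*n/14 (Y(n) = -(1 - 20)*(-5 - n/7)/2 = -(-19)*(-5 - n/7)/2 = -(95 + 19*n/7)/2 = -95/2 - 19*n/14)
((-1069 - 1*242) + 3868)/(Y(56) + 2437) = ((-1069 - 1*242) + 3868)/((-95/2 - 19/14*56) + 2437) = ((-1069 - 242) + 3868)/((-95/2 - 76) + 2437) = (-1311 + 3868)/(-247/2 + 2437) = 2557/(4627/2) = 2557*(2/4627) = 5114/4627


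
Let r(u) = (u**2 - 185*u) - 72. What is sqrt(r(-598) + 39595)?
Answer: sqrt(507757) ≈ 712.57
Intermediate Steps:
r(u) = -72 + u**2 - 185*u
sqrt(r(-598) + 39595) = sqrt((-72 + (-598)**2 - 185*(-598)) + 39595) = sqrt((-72 + 357604 + 110630) + 39595) = sqrt(468162 + 39595) = sqrt(507757)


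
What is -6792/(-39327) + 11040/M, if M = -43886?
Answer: -22682728/287650787 ≈ -0.078855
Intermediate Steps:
-6792/(-39327) + 11040/M = -6792/(-39327) + 11040/(-43886) = -6792*(-1/39327) + 11040*(-1/43886) = 2264/13109 - 5520/21943 = -22682728/287650787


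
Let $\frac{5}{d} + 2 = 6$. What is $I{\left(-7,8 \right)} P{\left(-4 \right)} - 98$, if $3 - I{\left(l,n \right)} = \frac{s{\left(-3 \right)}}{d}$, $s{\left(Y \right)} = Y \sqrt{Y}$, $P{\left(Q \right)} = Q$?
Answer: $-110 - \frac{48 i \sqrt{3}}{5} \approx -110.0 - 16.628 i$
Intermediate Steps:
$d = \frac{5}{4}$ ($d = \frac{5}{-2 + 6} = \frac{5}{4} \approx 1.25$)
$s{\left(Y \right)} = Y^{\frac{3}{2}}$
$I{\left(l,n \right)} = 3 + \frac{12 i \sqrt{3}}{5}$ ($I{\left(l,n \right)} = 3 - \frac{\left(-3\right)^{\frac{3}{2}}}{\frac{5}{4}} = 3 - - 3 i \sqrt{3} \cdot \frac{4}{5} = 3 - - \frac{12 i \sqrt{3}}{5} = 3 + \frac{12 i \sqrt{3}}{5}$)
$I{\left(-7,8 \right)} P{\left(-4 \right)} - 98 = \left(3 + \frac{12 i \sqrt{3}}{5}\right) \left(-4\right) - 98 = \left(-12 - \frac{48 i \sqrt{3}}{5}\right) - 98 = -110 - \frac{48 i \sqrt{3}}{5}$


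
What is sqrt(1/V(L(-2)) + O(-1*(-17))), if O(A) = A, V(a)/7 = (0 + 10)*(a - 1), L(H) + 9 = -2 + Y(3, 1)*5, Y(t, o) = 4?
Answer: sqrt(333235)/140 ≈ 4.1233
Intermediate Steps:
L(H) = 9 (L(H) = -9 + (-2 + 4*5) = -9 + (-2 + 20) = -9 + 18 = 9)
V(a) = -70 + 70*a (V(a) = 7*((0 + 10)*(a - 1)) = 7*(10*(-1 + a)) = 7*(-10 + 10*a) = -70 + 70*a)
sqrt(1/V(L(-2)) + O(-1*(-17))) = sqrt(1/(-70 + 70*9) - 1*(-17)) = sqrt(1/(-70 + 630) + 17) = sqrt(1/560 + 17) = sqrt(9521/560) = sqrt(333235)/140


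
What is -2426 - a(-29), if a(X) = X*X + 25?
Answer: -3292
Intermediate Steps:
a(X) = 25 + X**2 (a(X) = X**2 + 25 = 25 + X**2)
-2426 - a(-29) = -2426 - (25 + (-29)**2) = -2426 - (25 + 841) = -2426 - 1*866 = -2426 - 866 = -3292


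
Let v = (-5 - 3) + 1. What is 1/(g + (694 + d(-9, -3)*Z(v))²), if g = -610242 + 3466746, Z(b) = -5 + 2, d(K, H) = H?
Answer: 1/3350713 ≈ 2.9844e-7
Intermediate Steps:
v = -7 (v = -8 + 1 = -7)
Z(b) = -3
g = 2856504
1/(g + (694 + d(-9, -3)*Z(v))²) = 1/(2856504 + (694 - 3*(-3))²) = 1/(2856504 + (694 + 9)²) = 1/(2856504 + 703²) = 1/(2856504 + 494209) = 1/3350713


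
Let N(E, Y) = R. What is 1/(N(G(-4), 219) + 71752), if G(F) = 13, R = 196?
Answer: 1/71948 ≈ 1.3899e-5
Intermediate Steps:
N(E, Y) = 196
1/(N(G(-4), 219) + 71752) = 1/(196 + 71752) = 1/71948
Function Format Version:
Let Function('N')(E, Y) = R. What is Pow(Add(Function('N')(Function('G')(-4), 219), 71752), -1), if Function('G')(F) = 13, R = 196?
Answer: Rational(1, 71948) ≈ 1.3899e-5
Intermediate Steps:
Function('N')(E, Y) = 196
Pow(Add(Function('N')(Function('G')(-4), 219), 71752), -1) = Pow(Add(196, 71752), -1) = Pow(71948, -1) = Rational(1, 71948)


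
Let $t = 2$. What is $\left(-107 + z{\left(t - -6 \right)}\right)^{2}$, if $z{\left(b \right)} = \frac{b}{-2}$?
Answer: $12321$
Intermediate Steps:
$z{\left(b \right)} = - \frac{b}{2}$ ($z{\left(b \right)} = b \left(- \frac{1}{2}\right) = - \frac{b}{2}$)
$\left(-107 + z{\left(t - -6 \right)}\right)^{2} = \left(-107 - \frac{2 - -6}{2}\right)^{2} = \left(-107 - \frac{2 + 6}{2}\right)^{2} = \left(-107 - 4\right)^{2} = \left(-111\right)^{2} = 12321$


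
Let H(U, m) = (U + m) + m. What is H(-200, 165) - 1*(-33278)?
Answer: 33408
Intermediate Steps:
H(U, m) = U + 2*m
H(-200, 165) - 1*(-33278) = (-200 + 2*165) - 1*(-33278) = (-200 + 330) + 33278 = 130 + 33278 = 33408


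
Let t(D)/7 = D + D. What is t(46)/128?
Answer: 161/32 ≈ 5.0313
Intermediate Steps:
t(D) = 14*D (t(D) = 7*(D + D) = 7*(2*D) = 14*D)
t(46)/128 = (14*46)/128 = 644*(1/128) = 161/32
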